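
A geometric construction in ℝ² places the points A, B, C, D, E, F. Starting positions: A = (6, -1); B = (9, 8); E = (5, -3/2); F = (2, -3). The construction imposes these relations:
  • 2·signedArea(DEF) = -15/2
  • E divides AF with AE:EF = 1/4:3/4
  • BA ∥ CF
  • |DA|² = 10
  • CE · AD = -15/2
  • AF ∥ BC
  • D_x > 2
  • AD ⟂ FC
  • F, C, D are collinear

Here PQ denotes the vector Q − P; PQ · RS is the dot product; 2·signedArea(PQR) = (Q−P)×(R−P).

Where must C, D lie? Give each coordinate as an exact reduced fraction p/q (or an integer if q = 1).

1. C_x = 5  [BA ∥ CF ∩ AF ∥ BC]
2. C_y = 6  [BA ∥ CF ∩ AF ∥ BC]
   → C = (5, 6)
3. D_x = 3  [F, C, D are collinear ∩ AD ⟂ FC]
4. D_y = 0  [F, C, D are collinear ∩ AD ⟂ FC]
   → D = (3, 0)

C = (5, 6)
D = (3, 0)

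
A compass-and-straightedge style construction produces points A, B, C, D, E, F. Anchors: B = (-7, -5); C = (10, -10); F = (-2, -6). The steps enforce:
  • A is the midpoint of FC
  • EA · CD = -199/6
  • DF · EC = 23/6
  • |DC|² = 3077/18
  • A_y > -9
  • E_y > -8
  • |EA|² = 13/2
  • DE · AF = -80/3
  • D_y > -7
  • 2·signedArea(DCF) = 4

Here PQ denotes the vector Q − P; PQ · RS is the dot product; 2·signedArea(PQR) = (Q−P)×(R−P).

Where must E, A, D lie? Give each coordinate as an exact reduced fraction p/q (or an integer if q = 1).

A = (4, -8)
D = (-5/2, -37/6)
E = (3/2, -15/2)

1. A_x = 4  [A is the midpoint of FC]
2. A_y = -8  [A is the midpoint of FC]
   → A = (4, -8)
3. D_x = -5/2  [line -4·x + -12·y + -84 = 0 ∩ |DC|² = 3077/18]
4. D_y = -37/6  [line -4·x + -12·y + -84 = 0 ∩ |DC|² = 3077/18]
   → D = (-5/2, -37/6)
5. E_x = 3/2  [EA · CD = -199/6 ∩ DE · AF = -80/3]
6. E_y = -15/2  [EA · CD = -199/6 ∩ DE · AF = -80/3]
   → E = (3/2, -15/2)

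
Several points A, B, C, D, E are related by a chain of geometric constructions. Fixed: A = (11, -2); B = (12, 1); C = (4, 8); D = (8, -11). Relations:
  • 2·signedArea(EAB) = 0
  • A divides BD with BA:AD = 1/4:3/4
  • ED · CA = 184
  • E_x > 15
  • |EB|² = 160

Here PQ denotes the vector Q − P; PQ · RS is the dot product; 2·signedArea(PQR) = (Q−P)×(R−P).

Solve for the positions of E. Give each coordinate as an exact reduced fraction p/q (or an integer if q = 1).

E = (16, 13)

1. E_x = 16  [2·signedArea(EAB) = 0 ∩ ED · CA = 184]
2. E_y = 13  [2·signedArea(EAB) = 0 ∩ ED · CA = 184]
   → E = (16, 13)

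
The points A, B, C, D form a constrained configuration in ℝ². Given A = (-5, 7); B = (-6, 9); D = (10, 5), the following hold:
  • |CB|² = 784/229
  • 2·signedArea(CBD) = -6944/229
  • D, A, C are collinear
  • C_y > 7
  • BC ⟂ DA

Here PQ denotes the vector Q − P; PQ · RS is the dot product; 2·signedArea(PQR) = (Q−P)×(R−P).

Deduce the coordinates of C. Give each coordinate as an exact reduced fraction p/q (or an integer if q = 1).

1. C_x = -1430/229  [D, A, C are collinear ∩ BC ⟂ DA]
2. C_y = 1641/229  [D, A, C are collinear ∩ BC ⟂ DA]
   → C = (-1430/229, 1641/229)

C = (-1430/229, 1641/229)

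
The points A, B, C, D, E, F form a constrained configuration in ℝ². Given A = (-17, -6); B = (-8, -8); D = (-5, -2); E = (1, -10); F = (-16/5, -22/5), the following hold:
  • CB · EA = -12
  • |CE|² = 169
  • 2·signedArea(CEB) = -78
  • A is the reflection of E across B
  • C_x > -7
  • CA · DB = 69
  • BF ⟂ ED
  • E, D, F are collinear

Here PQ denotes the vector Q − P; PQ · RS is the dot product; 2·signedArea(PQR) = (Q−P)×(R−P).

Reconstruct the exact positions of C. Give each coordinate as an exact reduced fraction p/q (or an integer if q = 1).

1. C_x = -34/5  [2·signedArea(CEB) = -78 ∩ CA · DB = 69]
2. C_y = 2/5  [2·signedArea(CEB) = -78 ∩ CA · DB = 69]
   → C = (-34/5, 2/5)

C = (-34/5, 2/5)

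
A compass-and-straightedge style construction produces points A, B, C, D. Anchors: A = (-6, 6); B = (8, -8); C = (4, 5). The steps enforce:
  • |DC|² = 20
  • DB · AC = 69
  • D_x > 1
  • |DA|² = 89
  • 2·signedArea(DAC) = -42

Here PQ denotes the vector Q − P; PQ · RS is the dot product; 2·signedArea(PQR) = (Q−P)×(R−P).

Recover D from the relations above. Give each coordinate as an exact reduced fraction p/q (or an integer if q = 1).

D = (2, 1)

1. D_x = 2  [2·signedArea(DAC) = -42 ∩ DB · AC = 69]
2. D_y = 1  [2·signedArea(DAC) = -42 ∩ DB · AC = 69]
   → D = (2, 1)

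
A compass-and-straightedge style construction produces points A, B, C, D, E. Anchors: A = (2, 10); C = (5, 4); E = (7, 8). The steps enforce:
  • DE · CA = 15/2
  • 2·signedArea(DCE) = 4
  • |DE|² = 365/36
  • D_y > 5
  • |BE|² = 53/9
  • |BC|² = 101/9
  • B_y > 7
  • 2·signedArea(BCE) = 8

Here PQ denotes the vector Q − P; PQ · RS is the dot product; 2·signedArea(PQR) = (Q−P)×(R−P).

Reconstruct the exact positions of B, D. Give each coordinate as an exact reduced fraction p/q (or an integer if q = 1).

B = (14/3, 22/3)
D = (29/6, 17/3)

1. B_x = 14/3  [line -4·x + 2·y + 4 = 0 ∩ |BC|² = 101/9]
2. B_y = 22/3  [line -4·x + 2·y + 4 = 0 ∩ |BC|² = 101/9]
   → B = (14/3, 22/3)
3. D_x = 29/6  [2·signedArea(DCE) = 4 ∩ DE · CA = 15/2]
4. D_y = 17/3  [2·signedArea(DCE) = 4 ∩ DE · CA = 15/2]
   → D = (29/6, 17/3)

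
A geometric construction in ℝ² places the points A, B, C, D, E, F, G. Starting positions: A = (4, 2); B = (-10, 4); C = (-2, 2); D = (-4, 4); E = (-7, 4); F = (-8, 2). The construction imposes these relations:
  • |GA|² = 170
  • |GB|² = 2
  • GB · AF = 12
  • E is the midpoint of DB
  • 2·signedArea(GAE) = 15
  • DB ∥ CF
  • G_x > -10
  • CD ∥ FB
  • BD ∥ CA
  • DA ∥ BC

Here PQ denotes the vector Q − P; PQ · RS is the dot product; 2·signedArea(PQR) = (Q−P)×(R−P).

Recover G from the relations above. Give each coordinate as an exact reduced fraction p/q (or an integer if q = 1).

1. G_x = -9  [2·signedArea(GAE) = 15 ∩ GB · AF = 12]
2. G_y = 3  [2·signedArea(GAE) = 15 ∩ GB · AF = 12]
   → G = (-9, 3)

G = (-9, 3)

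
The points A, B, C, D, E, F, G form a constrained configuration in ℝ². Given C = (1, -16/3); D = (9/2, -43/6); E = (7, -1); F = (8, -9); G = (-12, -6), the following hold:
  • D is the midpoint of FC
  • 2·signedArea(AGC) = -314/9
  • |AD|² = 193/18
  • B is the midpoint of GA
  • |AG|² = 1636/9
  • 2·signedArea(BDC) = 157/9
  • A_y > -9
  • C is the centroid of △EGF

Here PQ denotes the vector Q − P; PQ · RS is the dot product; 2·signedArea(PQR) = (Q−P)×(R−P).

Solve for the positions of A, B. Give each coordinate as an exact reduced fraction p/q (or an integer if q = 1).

A = (4/3, -8)
B = (-16/3, -7)

1. A_x = 4/3  [line -2/3·x + 13·y + 944/9 = 0 ∩ |AG|² = 1636/9]
2. A_y = -8  [line -2/3·x + 13·y + 944/9 = 0 ∩ |AG|² = 1636/9]
   → A = (4/3, -8)
3. B_x = -16/3  [B is the midpoint of GA]
4. B_y = -7  [B is the midpoint of GA]
   → B = (-16/3, -7)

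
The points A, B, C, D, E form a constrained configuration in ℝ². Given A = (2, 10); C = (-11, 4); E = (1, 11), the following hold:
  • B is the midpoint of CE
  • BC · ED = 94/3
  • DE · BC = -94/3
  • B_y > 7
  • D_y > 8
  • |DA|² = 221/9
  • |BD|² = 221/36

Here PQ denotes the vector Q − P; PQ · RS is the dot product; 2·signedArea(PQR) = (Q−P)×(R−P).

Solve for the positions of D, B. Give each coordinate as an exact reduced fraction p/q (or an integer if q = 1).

B = (-5, 15/2)
D = (-8/3, 25/3)

1. B_x = -5  [B is the midpoint of CE]
2. B_y = 15/2  [B is the midpoint of CE]
   → B = (-5, 15/2)
3. D_x = -8/3  [line 6·x + 7/2·y + -79/6 = 0 ∩ |DA|² = 221/9]
4. D_y = 25/3  [line 6·x + 7/2·y + -79/6 = 0 ∩ |DA|² = 221/9]
   → D = (-8/3, 25/3)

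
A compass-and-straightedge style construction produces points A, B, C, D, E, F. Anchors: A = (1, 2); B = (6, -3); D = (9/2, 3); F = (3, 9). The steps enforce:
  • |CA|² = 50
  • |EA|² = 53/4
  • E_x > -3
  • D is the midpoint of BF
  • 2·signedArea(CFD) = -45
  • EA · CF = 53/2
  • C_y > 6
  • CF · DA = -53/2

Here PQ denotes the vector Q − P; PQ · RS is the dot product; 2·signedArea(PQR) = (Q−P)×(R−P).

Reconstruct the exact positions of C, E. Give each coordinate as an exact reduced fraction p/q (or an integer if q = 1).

C = (-4, 7)
E = (-5/2, 1)

1. C_x = -4  [2·signedArea(CFD) = -45 ∩ CF · DA = -53/2]
2. C_y = 7  [2·signedArea(CFD) = -45 ∩ CF · DA = -53/2]
   → C = (-4, 7)
3. E_x = -5/2  [line -7·x + -2·y + -31/2 = 0 ∩ |EA|² = 53/4]
4. E_y = 1  [line -7·x + -2·y + -31/2 = 0 ∩ |EA|² = 53/4]
   → E = (-5/2, 1)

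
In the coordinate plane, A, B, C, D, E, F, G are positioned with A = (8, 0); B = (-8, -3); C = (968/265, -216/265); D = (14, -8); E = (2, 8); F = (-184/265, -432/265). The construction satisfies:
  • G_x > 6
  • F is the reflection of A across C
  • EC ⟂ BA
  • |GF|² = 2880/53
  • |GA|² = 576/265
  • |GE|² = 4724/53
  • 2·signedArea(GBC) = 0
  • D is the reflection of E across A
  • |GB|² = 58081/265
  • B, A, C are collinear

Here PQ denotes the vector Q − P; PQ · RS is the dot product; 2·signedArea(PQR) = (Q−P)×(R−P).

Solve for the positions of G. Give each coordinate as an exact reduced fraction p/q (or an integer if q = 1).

G = (1736/265, -72/265)

1. G_x = 1736/265  [line -579/265·x + 3088/265·y + 4632/265 = 0 ∩ |GF|² = 2880/53]
2. G_y = -72/265  [line -579/265·x + 3088/265·y + 4632/265 = 0 ∩ |GF|² = 2880/53]
   → G = (1736/265, -72/265)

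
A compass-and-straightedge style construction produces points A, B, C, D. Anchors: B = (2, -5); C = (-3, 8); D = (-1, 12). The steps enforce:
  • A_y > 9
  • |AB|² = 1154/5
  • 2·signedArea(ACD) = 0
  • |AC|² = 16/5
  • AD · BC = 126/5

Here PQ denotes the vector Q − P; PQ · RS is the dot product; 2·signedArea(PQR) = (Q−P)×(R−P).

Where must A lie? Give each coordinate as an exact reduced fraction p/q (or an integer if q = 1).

1. A_x = -11/5  [2·signedArea(ACD) = 0 ∩ AD · BC = 126/5]
2. A_y = 48/5  [2·signedArea(ACD) = 0 ∩ AD · BC = 126/5]
   → A = (-11/5, 48/5)

A = (-11/5, 48/5)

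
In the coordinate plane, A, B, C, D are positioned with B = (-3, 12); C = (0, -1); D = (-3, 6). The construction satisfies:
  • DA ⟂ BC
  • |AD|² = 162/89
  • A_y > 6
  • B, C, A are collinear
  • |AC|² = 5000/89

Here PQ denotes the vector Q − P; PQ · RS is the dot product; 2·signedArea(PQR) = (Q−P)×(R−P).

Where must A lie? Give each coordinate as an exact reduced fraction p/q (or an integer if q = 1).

1. A_x = -150/89  [B, C, A are collinear ∩ DA ⟂ BC]
2. A_y = 561/89  [B, C, A are collinear ∩ DA ⟂ BC]
   → A = (-150/89, 561/89)

A = (-150/89, 561/89)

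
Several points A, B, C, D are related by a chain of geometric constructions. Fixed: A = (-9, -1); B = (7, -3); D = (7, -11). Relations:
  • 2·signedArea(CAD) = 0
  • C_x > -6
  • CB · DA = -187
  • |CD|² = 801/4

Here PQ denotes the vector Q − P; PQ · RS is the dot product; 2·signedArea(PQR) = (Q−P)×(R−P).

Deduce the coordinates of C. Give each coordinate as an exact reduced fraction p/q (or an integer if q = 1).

C = (-5, -7/2)

1. C_x = -5  [2·signedArea(CAD) = 0 ∩ CB · DA = -187]
2. C_y = -7/2  [2·signedArea(CAD) = 0 ∩ CB · DA = -187]
   → C = (-5, -7/2)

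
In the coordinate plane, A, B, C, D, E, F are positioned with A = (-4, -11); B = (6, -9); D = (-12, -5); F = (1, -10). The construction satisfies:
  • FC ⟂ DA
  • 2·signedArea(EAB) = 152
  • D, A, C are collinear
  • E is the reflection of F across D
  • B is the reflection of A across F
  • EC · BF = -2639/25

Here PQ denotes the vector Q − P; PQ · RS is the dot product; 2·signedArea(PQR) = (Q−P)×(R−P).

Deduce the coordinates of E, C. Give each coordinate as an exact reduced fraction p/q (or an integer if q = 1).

C = (-32/25, -326/25)
E = (-25, 0)

1. E_x = -25  [E is the reflection of F across D]
2. E_y = 0  [E is the reflection of F across D]
   → E = (-25, 0)
3. C_x = -32/25  [D, A, C are collinear ∩ FC ⟂ DA]
4. C_y = -326/25  [D, A, C are collinear ∩ FC ⟂ DA]
   → C = (-32/25, -326/25)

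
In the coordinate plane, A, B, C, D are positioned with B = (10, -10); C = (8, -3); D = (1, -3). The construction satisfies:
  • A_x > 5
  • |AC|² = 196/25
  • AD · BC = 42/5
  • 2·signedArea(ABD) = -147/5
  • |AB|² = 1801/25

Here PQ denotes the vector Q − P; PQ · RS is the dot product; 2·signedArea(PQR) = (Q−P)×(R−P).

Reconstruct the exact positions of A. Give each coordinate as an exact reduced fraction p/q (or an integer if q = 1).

A = (26/5, -3)

1. A_x = 26/5  [AD · BC = 42/5 ∩ 2·signedArea(ABD) = -147/5]
2. A_y = -3  [AD · BC = 42/5 ∩ 2·signedArea(ABD) = -147/5]
   → A = (26/5, -3)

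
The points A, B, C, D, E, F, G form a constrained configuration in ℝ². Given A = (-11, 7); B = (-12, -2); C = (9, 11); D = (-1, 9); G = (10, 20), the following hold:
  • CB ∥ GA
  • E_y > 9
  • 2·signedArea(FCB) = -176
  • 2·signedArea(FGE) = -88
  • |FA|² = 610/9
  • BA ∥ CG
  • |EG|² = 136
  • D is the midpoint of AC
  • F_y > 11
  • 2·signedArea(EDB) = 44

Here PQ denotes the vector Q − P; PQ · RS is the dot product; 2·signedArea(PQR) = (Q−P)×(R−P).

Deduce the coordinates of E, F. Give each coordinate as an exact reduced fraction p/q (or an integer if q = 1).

E = (4, 10)
F = (-4, 34/3)

1. F_x = -4  [line 13·x + -21·y + 290 = 0 ∩ |FA|² = 610/9]
2. F_y = 34/3  [line 13·x + -21·y + 290 = 0 ∩ |FA|² = 610/9]
   → F = (-4, 34/3)
3. E_x = 4  [2·signedArea(EDB) = 44 ∩ 2·signedArea(FGE) = -88]
4. E_y = 10  [2·signedArea(EDB) = 44 ∩ 2·signedArea(FGE) = -88]
   → E = (4, 10)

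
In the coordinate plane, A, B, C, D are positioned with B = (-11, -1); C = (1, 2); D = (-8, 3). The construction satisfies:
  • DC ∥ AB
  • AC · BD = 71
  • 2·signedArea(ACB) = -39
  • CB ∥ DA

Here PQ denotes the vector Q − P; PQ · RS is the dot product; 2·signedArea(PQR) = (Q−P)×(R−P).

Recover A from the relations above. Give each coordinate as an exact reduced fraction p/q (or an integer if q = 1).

1. A_x = -20  [DC ∥ AB ∩ CB ∥ DA]
2. A_y = 0  [DC ∥ AB ∩ CB ∥ DA]
   → A = (-20, 0)

A = (-20, 0)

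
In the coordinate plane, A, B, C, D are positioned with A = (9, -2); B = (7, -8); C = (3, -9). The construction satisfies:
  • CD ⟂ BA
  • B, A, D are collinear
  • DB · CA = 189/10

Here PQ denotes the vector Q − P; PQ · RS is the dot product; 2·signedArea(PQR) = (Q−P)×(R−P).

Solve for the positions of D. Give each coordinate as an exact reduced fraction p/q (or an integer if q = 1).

D = (63/10, -101/10)

1. D_x = 63/10  [B, A, D are collinear ∩ CD ⟂ BA]
2. D_y = -101/10  [B, A, D are collinear ∩ CD ⟂ BA]
   → D = (63/10, -101/10)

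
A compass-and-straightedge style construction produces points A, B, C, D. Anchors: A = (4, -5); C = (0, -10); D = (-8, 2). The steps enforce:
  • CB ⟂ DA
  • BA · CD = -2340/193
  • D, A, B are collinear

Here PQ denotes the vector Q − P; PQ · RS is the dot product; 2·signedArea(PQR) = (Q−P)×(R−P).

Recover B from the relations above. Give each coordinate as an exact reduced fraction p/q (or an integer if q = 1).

B = (616/193, -874/193)

1. B_x = 616/193  [D, A, B are collinear ∩ CB ⟂ DA]
2. B_y = -874/193  [D, A, B are collinear ∩ CB ⟂ DA]
   → B = (616/193, -874/193)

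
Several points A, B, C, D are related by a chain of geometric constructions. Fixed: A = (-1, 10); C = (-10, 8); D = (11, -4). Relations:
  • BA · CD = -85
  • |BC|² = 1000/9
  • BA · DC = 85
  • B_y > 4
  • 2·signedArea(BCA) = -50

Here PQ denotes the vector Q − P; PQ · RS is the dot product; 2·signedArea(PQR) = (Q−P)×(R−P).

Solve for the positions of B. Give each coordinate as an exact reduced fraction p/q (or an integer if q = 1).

B = (0, 14/3)

1. B_x = 0  [2·signedArea(BCA) = -50 ∩ BA · CD = -85]
2. B_y = 14/3  [2·signedArea(BCA) = -50 ∩ BA · CD = -85]
   → B = (0, 14/3)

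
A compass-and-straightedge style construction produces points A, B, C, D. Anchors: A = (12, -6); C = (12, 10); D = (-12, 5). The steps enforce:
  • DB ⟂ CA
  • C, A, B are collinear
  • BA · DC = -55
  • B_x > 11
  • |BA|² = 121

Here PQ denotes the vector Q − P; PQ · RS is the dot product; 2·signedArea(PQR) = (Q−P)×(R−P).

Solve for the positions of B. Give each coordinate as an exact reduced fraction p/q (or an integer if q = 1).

1. B_x = 12  [C, A, B are collinear ∩ DB ⟂ CA]
2. B_y = 5  [C, A, B are collinear ∩ DB ⟂ CA]
   → B = (12, 5)

B = (12, 5)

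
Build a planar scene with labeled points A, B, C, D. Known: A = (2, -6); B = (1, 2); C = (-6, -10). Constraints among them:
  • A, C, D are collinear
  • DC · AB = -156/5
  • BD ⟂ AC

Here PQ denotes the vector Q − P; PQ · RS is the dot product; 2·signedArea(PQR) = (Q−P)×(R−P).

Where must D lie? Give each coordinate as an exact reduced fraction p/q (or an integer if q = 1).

1. D_x = 22/5  [A, C, D are collinear ∩ BD ⟂ AC]
2. D_y = -24/5  [A, C, D are collinear ∩ BD ⟂ AC]
   → D = (22/5, -24/5)

D = (22/5, -24/5)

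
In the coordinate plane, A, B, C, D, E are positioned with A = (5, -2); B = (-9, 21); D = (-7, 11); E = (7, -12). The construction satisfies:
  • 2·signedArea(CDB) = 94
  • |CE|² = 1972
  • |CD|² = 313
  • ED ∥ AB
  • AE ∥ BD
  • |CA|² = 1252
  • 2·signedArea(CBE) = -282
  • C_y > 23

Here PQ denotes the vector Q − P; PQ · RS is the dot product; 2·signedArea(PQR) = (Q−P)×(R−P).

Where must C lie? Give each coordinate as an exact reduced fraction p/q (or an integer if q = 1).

1. C_x = -19  [2·signedArea(CBE) = -282 ∩ 2·signedArea(CDB) = 94]
2. C_y = 24  [2·signedArea(CBE) = -282 ∩ 2·signedArea(CDB) = 94]
   → C = (-19, 24)

C = (-19, 24)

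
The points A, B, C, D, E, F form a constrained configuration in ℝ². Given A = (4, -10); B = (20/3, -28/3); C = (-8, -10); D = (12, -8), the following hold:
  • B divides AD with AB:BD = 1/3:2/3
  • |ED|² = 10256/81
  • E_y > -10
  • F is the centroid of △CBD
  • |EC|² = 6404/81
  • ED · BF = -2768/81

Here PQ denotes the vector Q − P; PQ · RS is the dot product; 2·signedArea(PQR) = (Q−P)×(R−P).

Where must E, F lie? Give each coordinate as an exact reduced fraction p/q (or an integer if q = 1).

1. F_x = 32/9  [F is the centroid of △CBD]
2. F_y = -82/9  [F is the centroid of △CBD]
   → F = (32/9, -82/9)
3. E_x = 8/9  [line 28/9·x + -2/9·y + -400/81 = 0 ∩ |EC|² = 6404/81]
4. E_y = -88/9  [line 28/9·x + -2/9·y + -400/81 = 0 ∩ |EC|² = 6404/81]
   → E = (8/9, -88/9)

E = (8/9, -88/9)
F = (32/9, -82/9)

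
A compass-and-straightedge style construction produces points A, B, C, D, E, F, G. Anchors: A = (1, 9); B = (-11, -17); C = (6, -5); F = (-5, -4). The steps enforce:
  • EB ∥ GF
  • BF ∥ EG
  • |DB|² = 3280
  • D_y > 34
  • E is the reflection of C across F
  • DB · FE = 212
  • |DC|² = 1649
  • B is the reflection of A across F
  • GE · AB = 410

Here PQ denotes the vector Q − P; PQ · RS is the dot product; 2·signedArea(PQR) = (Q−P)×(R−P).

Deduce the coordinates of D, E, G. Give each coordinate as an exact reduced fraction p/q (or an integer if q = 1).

1. E_x = -16  [E is the reflection of C across F]
2. E_y = -3  [E is the reflection of C across F]
   → E = (-16, -3)
3. G_x = -10  [EB ∥ GF ∩ BF ∥ EG]
4. G_y = 10  [EB ∥ GF ∩ BF ∥ EG]
   → G = (-10, 10)
5. D_x = 13  [line 11·x + -1·y + -108 = 0 ∩ |DB|² = 3280]
6. D_y = 35  [line 11·x + -1·y + -108 = 0 ∩ |DB|² = 3280]
   → D = (13, 35)

D = (13, 35)
E = (-16, -3)
G = (-10, 10)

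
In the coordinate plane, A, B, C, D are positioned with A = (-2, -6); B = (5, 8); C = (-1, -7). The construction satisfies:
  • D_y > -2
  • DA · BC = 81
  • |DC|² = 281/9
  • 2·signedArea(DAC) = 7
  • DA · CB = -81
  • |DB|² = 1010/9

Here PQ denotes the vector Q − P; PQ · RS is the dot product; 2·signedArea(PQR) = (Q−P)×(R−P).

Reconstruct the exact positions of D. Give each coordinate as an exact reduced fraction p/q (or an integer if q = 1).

D = (2/3, -5/3)

1. D_x = 2/3  [DA · CB = -81 ∩ 2·signedArea(DAC) = 7]
2. D_y = -5/3  [DA · CB = -81 ∩ 2·signedArea(DAC) = 7]
   → D = (2/3, -5/3)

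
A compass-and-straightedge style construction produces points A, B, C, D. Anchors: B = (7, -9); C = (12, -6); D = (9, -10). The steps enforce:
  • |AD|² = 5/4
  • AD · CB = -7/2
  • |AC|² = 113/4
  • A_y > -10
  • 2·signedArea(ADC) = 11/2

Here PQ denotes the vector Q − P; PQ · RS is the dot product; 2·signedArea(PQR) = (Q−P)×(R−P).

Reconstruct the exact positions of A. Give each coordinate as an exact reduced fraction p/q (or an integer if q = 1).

1. A_x = 8  [2·signedArea(ADC) = 11/2 ∩ AD · CB = -7/2]
2. A_y = -19/2  [2·signedArea(ADC) = 11/2 ∩ AD · CB = -7/2]
   → A = (8, -19/2)

A = (8, -19/2)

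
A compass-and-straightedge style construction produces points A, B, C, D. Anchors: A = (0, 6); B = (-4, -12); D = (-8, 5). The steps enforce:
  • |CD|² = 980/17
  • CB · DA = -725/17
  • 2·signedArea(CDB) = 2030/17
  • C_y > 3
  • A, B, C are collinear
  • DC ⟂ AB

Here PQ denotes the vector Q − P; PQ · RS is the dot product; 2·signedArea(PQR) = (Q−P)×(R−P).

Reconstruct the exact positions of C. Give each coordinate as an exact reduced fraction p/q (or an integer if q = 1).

1. C_x = -10/17  [A, B, C are collinear ∩ DC ⟂ AB]
2. C_y = 57/17  [A, B, C are collinear ∩ DC ⟂ AB]
   → C = (-10/17, 57/17)

C = (-10/17, 57/17)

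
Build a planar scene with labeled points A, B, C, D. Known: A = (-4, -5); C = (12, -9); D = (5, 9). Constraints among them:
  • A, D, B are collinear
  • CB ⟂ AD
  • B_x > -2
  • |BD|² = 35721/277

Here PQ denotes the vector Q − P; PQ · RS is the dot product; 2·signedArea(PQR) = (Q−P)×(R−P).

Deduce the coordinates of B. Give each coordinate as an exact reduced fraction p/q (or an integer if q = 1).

1. B_x = -316/277  [A, D, B are collinear ∩ CB ⟂ AD]
2. B_y = -153/277  [A, D, B are collinear ∩ CB ⟂ AD]
   → B = (-316/277, -153/277)

B = (-316/277, -153/277)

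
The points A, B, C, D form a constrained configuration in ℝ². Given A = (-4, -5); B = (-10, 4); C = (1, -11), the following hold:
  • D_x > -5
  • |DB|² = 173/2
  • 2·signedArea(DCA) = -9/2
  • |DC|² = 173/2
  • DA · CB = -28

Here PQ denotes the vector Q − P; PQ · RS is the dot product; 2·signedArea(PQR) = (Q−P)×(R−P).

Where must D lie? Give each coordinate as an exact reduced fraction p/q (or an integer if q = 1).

D = (-9/2, -7/2)

1. D_x = -9/2  [2·signedArea(DCA) = -9/2 ∩ DA · CB = -28]
2. D_y = -7/2  [2·signedArea(DCA) = -9/2 ∩ DA · CB = -28]
   → D = (-9/2, -7/2)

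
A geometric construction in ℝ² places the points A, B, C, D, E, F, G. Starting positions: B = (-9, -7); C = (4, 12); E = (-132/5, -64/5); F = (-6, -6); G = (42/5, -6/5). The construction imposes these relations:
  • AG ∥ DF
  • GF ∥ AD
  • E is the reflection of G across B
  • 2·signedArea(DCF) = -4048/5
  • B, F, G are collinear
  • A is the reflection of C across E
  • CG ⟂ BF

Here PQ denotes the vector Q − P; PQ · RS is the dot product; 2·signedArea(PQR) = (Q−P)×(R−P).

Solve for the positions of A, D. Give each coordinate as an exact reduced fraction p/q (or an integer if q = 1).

1. A_x = -284/5  [A is the reflection of C across E]
2. A_y = -188/5  [A is the reflection of C across E]
   → A = (-284/5, -188/5)
3. D_x = -356/5  [AG ∥ DF ∩ GF ∥ AD]
4. D_y = -212/5  [AG ∥ DF ∩ GF ∥ AD]
   → D = (-356/5, -212/5)

A = (-284/5, -188/5)
D = (-356/5, -212/5)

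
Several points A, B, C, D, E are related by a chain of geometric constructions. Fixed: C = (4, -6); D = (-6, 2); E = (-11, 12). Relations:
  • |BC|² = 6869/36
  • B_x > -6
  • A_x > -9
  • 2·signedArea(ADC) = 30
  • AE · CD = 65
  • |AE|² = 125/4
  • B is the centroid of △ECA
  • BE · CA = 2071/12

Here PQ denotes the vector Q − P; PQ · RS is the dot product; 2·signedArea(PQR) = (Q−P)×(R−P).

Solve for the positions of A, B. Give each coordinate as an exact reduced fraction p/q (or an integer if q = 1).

A = (-17/2, 7)
B = (-31/6, 13/3)

1. A_x = -17/2  [2·signedArea(ADC) = 30 ∩ AE · CD = 65]
2. A_y = 7  [2·signedArea(ADC) = 30 ∩ AE · CD = 65]
   → A = (-17/2, 7)
3. B_x = -31/6  [B is the centroid of △ECA]
4. B_y = 13/3  [B is the centroid of △ECA]
   → B = (-31/6, 13/3)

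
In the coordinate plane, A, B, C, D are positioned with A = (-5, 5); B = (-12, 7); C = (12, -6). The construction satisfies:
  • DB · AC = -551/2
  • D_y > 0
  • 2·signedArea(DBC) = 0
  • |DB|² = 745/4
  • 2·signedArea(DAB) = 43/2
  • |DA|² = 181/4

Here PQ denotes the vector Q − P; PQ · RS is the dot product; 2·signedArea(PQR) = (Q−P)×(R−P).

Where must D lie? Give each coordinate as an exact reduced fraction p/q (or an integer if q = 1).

D = (0, 1/2)

1. D_x = 0  [2·signedArea(DBC) = 0 ∩ DB · AC = -551/2]
2. D_y = 1/2  [2·signedArea(DBC) = 0 ∩ DB · AC = -551/2]
   → D = (0, 1/2)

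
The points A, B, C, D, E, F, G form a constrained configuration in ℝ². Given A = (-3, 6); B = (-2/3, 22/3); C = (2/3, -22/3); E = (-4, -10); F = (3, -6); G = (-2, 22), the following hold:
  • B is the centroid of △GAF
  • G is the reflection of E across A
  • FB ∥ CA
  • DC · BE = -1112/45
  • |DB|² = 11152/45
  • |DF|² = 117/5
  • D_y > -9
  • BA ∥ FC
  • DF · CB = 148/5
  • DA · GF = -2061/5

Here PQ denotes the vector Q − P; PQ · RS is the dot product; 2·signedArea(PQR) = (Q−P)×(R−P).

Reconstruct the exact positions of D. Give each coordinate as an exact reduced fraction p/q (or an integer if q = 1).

D = (-6/5, -42/5)

1. D_x = -6/5  [DC · BE = -1112/45 ∩ DF · CB = 148/5]
2. D_y = -42/5  [DC · BE = -1112/45 ∩ DF · CB = 148/5]
   → D = (-6/5, -42/5)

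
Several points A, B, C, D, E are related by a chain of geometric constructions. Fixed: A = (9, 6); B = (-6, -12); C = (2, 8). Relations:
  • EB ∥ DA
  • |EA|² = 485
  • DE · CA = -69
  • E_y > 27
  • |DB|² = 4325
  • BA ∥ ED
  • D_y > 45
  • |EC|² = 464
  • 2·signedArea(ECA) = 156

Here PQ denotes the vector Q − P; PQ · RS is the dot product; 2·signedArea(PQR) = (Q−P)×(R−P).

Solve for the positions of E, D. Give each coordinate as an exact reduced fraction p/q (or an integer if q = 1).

D = (25, 46)
E = (10, 28)

1. E_x = 10  [line 2·x + 7·y + -216 = 0 ∩ |EA|² = 485]
2. E_y = 28  [line 2·x + 7·y + -216 = 0 ∩ |EA|² = 485]
   → E = (10, 28)
3. D_x = 25  [EB ∥ DA ∩ BA ∥ ED]
4. D_y = 46  [EB ∥ DA ∩ BA ∥ ED]
   → D = (25, 46)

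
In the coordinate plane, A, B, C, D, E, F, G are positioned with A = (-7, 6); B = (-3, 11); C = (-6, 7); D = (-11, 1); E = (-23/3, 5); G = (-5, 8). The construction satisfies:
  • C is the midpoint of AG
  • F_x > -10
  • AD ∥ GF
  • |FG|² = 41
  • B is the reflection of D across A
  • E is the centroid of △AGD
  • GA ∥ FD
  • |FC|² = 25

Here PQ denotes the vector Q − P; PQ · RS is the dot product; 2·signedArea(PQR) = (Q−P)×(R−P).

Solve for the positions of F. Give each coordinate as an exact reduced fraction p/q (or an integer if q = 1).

F = (-9, 3)

1. F_x = -9  [GA ∥ FD ∩ AD ∥ GF]
2. F_y = 3  [GA ∥ FD ∩ AD ∥ GF]
   → F = (-9, 3)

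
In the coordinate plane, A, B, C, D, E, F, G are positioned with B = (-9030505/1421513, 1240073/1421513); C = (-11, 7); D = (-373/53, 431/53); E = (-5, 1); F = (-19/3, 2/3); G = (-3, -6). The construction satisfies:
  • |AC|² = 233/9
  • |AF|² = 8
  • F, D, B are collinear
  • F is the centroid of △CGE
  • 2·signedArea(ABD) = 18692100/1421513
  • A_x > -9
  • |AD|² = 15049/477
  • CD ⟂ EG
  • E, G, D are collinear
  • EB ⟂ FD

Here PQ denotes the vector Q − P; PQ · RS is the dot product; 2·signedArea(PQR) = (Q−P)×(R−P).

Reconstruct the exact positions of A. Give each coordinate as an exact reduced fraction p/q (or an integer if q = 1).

A = (-25/3, 8/3)

1. A_x = -25/3  [line -10319778/1421513·x + -973728/1421513·y + -1573614/26821 = 0 ∩ |AD|² = 15049/477]
2. A_y = 8/3  [line -10319778/1421513·x + -973728/1421513·y + -1573614/26821 = 0 ∩ |AD|² = 15049/477]
   → A = (-25/3, 8/3)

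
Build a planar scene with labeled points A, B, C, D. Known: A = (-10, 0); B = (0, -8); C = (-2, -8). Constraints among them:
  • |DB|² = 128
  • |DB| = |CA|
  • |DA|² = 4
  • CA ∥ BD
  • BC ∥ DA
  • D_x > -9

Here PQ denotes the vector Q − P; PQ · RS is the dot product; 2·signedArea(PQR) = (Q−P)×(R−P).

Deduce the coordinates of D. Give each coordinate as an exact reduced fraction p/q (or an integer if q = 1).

1. D_x = -8  [BC ∥ DA ∩ CA ∥ BD]
2. D_y = 0  [BC ∥ DA ∩ CA ∥ BD]
   → D = (-8, 0)

D = (-8, 0)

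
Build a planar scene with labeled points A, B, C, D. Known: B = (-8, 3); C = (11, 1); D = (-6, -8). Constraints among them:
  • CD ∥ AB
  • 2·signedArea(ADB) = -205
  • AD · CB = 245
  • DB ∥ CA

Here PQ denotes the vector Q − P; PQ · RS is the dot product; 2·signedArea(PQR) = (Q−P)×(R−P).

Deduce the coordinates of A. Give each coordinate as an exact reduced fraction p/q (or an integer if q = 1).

A = (9, 12)

1. A_x = 9  [CD ∥ AB ∩ DB ∥ CA]
2. A_y = 12  [CD ∥ AB ∩ DB ∥ CA]
   → A = (9, 12)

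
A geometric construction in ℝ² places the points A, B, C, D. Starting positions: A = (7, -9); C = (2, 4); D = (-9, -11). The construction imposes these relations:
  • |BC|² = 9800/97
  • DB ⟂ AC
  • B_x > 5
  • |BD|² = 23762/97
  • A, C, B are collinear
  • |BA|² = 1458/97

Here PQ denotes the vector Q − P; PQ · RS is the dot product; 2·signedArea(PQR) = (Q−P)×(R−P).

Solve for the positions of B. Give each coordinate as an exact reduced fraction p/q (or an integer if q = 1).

B = (544/97, -522/97)

1. B_x = 544/97  [A, C, B are collinear ∩ DB ⟂ AC]
2. B_y = -522/97  [A, C, B are collinear ∩ DB ⟂ AC]
   → B = (544/97, -522/97)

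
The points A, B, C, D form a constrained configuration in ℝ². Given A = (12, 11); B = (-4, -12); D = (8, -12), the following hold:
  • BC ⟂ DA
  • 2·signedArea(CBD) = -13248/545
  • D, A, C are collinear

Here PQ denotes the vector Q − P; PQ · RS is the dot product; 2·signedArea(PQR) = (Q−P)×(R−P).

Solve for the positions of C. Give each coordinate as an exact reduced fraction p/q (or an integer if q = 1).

C = (4168/545, -7644/545)

1. C_x = 4168/545  [D, A, C are collinear ∩ BC ⟂ DA]
2. C_y = -7644/545  [D, A, C are collinear ∩ BC ⟂ DA]
   → C = (4168/545, -7644/545)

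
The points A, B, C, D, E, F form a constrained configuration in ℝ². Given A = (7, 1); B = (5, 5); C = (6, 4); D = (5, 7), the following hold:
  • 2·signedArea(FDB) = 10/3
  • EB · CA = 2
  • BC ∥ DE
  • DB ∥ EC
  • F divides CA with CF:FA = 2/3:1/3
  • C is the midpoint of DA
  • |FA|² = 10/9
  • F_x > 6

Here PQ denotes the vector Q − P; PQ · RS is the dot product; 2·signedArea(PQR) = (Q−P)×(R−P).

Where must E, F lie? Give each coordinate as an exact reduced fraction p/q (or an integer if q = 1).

E = (6, 6)
F = (20/3, 2)

1. E_x = 6  [DB ∥ EC ∩ BC ∥ DE]
2. E_y = 6  [DB ∥ EC ∩ BC ∥ DE]
   → E = (6, 6)
3. F_x = 20/3  [F divides CA with CF:FA = 2/3:1/3]
4. F_y = 2  [F divides CA with CF:FA = 2/3:1/3]
   → F = (20/3, 2)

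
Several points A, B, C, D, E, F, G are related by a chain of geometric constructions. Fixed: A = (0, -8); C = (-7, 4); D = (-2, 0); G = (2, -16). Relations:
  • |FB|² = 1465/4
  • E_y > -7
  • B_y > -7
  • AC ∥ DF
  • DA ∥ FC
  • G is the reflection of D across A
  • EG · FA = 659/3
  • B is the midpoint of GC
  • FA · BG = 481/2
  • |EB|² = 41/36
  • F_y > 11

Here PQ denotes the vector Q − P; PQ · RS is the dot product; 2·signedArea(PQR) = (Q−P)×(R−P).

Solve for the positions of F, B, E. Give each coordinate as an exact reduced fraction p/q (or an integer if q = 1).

1. F_x = -9  [DA ∥ FC ∩ AC ∥ DF]
2. F_y = 12  [DA ∥ FC ∩ AC ∥ DF]
   → F = (-9, 12)
3. B_x = -5/2  [B is the midpoint of GC]
4. B_y = -6  [B is the midpoint of GC]
   → B = (-5/2, -6)
5. E_x = -5/3  [line -9·x + 20·y + 355/3 = 0 ∩ |EB|² = 41/36]
6. E_y = -20/3  [line -9·x + 20·y + 355/3 = 0 ∩ |EB|² = 41/36]
   → E = (-5/3, -20/3)

B = (-5/2, -6)
E = (-5/3, -20/3)
F = (-9, 12)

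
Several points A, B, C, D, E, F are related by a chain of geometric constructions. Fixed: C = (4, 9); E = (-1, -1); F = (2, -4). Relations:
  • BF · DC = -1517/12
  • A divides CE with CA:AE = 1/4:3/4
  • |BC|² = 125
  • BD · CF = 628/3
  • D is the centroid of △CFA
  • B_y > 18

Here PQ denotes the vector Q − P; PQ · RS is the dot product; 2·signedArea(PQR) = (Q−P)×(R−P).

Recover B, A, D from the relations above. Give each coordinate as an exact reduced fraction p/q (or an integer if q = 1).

1. A_x = 11/4  [A divides CE with CA:AE = 1/4:3/4]
2. A_y = 13/2  [A divides CE with CA:AE = 1/4:3/4]
   → A = (11/4, 13/2)
3. D_x = 35/12  [D is the centroid of △CFA]
4. D_y = 23/6  [D is the centroid of △CFA]
   → D = (35/12, 23/6)
5. B_x = 9  [BD · CF = 628/3 ∩ BF · DC = -1517/12]
6. B_y = 19  [BD · CF = 628/3 ∩ BF · DC = -1517/12]
   → B = (9, 19)

A = (11/4, 13/2)
B = (9, 19)
D = (35/12, 23/6)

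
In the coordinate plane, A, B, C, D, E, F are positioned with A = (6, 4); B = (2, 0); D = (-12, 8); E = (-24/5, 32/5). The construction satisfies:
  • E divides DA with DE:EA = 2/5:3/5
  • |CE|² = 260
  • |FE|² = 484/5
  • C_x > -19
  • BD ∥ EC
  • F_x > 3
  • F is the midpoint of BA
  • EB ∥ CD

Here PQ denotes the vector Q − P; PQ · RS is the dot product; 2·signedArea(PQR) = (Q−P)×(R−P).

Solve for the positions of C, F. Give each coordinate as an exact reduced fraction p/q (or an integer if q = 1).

1. C_x = -94/5  [EB ∥ CD ∩ BD ∥ EC]
2. C_y = 72/5  [EB ∥ CD ∩ BD ∥ EC]
   → C = (-94/5, 72/5)
3. F_x = 4  [F is the midpoint of BA]
4. F_y = 2  [F is the midpoint of BA]
   → F = (4, 2)

C = (-94/5, 72/5)
F = (4, 2)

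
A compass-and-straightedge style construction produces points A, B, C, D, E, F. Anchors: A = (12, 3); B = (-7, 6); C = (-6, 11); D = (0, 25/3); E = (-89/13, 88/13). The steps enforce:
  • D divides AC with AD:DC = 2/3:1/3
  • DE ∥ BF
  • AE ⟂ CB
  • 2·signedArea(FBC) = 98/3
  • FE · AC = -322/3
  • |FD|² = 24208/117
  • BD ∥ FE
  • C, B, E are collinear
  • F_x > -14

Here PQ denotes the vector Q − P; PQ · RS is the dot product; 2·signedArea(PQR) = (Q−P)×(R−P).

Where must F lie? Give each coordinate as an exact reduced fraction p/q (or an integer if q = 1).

F = (-180/13, 173/39)

1. F_x = -180/13  [BD ∥ FE ∩ DE ∥ BF]
2. F_y = 173/39  [BD ∥ FE ∩ DE ∥ BF]
   → F = (-180/13, 173/39)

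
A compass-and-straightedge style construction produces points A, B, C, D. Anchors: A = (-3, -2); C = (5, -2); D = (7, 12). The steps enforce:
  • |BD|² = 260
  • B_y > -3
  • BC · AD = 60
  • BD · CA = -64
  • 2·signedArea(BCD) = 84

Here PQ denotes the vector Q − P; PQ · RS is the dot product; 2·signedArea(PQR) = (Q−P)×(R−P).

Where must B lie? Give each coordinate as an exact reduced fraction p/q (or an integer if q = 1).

B = (-1, -2)

1. B_x = -1  [BD · CA = -64 ∩ BC · AD = 60]
2. B_y = -2  [BD · CA = -64 ∩ BC · AD = 60]
   → B = (-1, -2)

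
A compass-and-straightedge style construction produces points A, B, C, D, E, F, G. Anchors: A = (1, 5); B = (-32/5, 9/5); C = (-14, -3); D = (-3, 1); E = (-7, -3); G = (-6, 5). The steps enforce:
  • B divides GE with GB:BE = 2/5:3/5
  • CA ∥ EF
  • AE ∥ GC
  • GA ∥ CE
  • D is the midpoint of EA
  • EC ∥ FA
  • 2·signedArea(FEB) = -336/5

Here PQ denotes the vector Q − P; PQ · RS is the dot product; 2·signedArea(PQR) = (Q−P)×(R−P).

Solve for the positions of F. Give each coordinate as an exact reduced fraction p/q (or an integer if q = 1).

F = (8, 5)

1. F_x = 8  [EC ∥ FA ∩ CA ∥ EF]
2. F_y = 5  [EC ∥ FA ∩ CA ∥ EF]
   → F = (8, 5)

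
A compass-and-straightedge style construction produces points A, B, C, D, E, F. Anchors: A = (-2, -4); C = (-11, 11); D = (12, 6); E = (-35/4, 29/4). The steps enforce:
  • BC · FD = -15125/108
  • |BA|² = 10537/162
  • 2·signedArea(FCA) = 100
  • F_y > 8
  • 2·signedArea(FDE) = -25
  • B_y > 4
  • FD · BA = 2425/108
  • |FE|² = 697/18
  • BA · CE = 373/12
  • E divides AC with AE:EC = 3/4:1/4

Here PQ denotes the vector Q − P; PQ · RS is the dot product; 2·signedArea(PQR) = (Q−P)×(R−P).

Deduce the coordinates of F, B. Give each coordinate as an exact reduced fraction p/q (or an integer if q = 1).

1. F_x = -31/12  [2·signedArea(FCA) = 100 ∩ 2·signedArea(FDE) = -25]
2. F_y = 97/12  [2·signedArea(FCA) = 100 ∩ 2·signedArea(FDE) = -25]
   → F = (-31/12, 97/12)
3. B_x = -43/18  [BC · FD = -15125/108 ∩ BA · CE = 373/12]
4. B_y = 73/18  [BC · FD = -15125/108 ∩ BA · CE = 373/12]
   → B = (-43/18, 73/18)

B = (-43/18, 73/18)
F = (-31/12, 97/12)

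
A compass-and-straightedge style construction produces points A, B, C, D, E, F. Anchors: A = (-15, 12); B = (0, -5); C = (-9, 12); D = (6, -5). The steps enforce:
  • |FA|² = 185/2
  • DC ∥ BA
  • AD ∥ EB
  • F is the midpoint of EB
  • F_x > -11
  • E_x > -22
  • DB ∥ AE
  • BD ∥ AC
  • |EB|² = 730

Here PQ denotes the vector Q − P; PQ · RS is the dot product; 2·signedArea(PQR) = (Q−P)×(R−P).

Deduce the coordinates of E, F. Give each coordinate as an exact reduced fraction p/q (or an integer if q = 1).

1. E_x = -21  [AD ∥ EB ∩ DB ∥ AE]
2. E_y = 12  [AD ∥ EB ∩ DB ∥ AE]
   → E = (-21, 12)
3. F_x = -21/2  [F is the midpoint of EB]
4. F_y = 7/2  [F is the midpoint of EB]
   → F = (-21/2, 7/2)

E = (-21, 12)
F = (-21/2, 7/2)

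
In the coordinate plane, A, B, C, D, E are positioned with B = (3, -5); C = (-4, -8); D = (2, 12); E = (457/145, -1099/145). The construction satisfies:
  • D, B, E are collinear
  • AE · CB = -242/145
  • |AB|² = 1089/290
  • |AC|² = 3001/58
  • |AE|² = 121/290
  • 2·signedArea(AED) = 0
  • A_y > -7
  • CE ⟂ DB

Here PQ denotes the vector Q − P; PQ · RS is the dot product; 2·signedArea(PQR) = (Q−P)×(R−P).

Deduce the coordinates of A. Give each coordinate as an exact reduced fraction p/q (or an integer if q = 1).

A = (903/290, -2011/290)

1. A_x = 903/290  [2·signedArea(AED) = 0 ∩ AE · CB = -242/145]
2. A_y = -2011/290  [2·signedArea(AED) = 0 ∩ AE · CB = -242/145]
   → A = (903/290, -2011/290)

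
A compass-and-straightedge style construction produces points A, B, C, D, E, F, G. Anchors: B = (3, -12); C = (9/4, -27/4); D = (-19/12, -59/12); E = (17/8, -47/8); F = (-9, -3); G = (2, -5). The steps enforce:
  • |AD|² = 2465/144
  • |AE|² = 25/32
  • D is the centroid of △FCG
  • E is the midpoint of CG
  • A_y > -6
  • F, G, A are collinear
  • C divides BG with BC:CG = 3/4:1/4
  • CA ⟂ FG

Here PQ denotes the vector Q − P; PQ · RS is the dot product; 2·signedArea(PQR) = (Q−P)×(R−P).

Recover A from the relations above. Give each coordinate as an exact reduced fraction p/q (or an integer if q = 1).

1. A_x = 51/20  [F, G, A are collinear ∩ CA ⟂ FG]
2. A_y = -51/10  [F, G, A are collinear ∩ CA ⟂ FG]
   → A = (51/20, -51/10)

A = (51/20, -51/10)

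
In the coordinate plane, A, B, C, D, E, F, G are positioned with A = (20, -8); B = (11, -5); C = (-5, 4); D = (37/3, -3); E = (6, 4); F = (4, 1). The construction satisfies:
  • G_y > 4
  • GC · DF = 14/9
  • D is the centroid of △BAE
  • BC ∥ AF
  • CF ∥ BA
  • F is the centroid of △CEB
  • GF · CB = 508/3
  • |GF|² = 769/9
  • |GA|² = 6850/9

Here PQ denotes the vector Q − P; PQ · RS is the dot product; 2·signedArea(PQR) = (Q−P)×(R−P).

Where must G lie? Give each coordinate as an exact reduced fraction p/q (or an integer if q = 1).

1. G_x = -13/3  [GC · DF = 14/9 ∩ GF · CB = 508/3]
2. G_y = 5  [GC · DF = 14/9 ∩ GF · CB = 508/3]
   → G = (-13/3, 5)

G = (-13/3, 5)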